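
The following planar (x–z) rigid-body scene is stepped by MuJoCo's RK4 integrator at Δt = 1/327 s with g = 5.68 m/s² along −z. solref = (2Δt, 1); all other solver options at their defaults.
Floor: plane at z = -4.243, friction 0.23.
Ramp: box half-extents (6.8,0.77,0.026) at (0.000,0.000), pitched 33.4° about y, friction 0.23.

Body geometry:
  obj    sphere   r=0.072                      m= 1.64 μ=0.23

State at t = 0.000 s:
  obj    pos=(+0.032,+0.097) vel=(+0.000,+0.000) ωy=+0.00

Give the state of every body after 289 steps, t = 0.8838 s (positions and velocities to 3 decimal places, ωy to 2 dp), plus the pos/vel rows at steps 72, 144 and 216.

State at t = 0.8838 s:
  obj    pos=(+0.760,-0.384) vel=(+1.648,-1.087) ωy=+27.41

Key-timestep trajectory:
   step    t(s)  obj.x    obj.z    obj.vx   obj.vz 
     72  0.2202   +0.077  +0.067  +0.411  -0.271
    144  0.4404   +0.213  -0.023  +0.821  -0.541
    216  0.6606   +0.439  -0.172  +1.232  -0.812


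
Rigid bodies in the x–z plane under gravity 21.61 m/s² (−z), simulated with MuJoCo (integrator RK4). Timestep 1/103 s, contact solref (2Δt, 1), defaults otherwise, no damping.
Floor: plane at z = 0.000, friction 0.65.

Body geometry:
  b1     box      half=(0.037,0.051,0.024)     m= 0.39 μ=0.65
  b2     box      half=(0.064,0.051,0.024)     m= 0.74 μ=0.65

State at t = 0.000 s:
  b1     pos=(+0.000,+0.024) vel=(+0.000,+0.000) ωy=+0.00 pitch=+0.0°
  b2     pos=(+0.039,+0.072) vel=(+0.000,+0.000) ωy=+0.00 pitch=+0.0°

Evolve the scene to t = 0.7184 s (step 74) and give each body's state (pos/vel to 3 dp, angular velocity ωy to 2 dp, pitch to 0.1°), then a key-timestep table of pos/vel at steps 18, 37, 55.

State at t = 0.7184 s:
  b1     pos=(-0.002,+0.024) vel=(-0.003,+0.000) ωy=+0.00 pitch=+0.0°
  b2     pos=(+0.055,+0.062) vel=(-0.001,-0.002) ωy=-0.07 pitch=+44.4°

Key-timestep trajectory:
   step    t(s)  b1.x    b1.z    b1.vx   b1.vz   b2.x    b2.z    b2.vx   b2.vz 
     18  0.1748   +0.000  +0.024  -0.002  +0.001   +0.052  +0.067  +0.197  -0.162
     37  0.3592   -0.001  +0.024  -0.003  +0.000   +0.055  +0.063  +0.004  +0.000
     55  0.5340   -0.001  +0.024  -0.003  +0.000   +0.055  +0.062  -0.001  -0.002


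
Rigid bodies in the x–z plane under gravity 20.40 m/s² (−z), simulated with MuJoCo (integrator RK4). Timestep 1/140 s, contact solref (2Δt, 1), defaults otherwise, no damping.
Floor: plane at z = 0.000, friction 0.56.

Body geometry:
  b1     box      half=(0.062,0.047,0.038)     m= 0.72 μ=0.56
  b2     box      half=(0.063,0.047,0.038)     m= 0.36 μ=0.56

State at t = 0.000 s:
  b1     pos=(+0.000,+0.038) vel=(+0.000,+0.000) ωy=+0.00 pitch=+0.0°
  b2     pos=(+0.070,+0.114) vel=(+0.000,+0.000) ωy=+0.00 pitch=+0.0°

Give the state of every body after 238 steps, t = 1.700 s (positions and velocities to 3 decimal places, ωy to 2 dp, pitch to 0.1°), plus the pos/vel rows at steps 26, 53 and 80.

State at t = 1.700 s:
  b1     pos=(+0.000,+0.038) vel=(+0.000,+0.000) ωy=+0.00 pitch=+0.0°
  b2     pos=(+0.233,+0.038) vel=(+0.000,+0.000) ωy=+0.00 pitch=+180.0°

Key-timestep trajectory:
   step    t(s)  b1.x    b1.z    b1.vx   b1.vz   b2.x    b2.z    b2.vx   b2.vz 
     26  0.1857   +0.000  +0.038  +0.000  +0.000   +0.110  +0.068  +0.598  -0.362
     53  0.3786   +0.000  +0.038  +0.000  +0.000   +0.165  +0.074  +0.079  +0.003
     80  0.5714   +0.000  +0.038  +0.000  +0.000   +0.195  +0.068  +0.396  -0.164


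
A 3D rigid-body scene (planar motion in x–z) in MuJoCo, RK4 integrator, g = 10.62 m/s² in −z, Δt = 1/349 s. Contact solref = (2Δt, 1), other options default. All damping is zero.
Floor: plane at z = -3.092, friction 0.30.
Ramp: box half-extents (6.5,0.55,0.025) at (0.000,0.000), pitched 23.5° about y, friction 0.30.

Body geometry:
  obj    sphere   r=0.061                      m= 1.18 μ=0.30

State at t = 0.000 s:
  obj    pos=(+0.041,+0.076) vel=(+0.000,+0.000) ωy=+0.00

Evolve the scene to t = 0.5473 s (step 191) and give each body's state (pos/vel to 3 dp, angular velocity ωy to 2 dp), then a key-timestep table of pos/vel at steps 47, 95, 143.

State at t = 0.5473 s:
  obj    pos=(+0.456,-0.105) vel=(+1.518,-0.660) ωy=+27.13

Key-timestep trajectory:
   step    t(s)  obj.x    obj.z    obj.vx   obj.vz 
     47  0.1347   +0.066  +0.065  +0.374  -0.162
     95  0.2722   +0.144  +0.031  +0.755  -0.328
    143  0.4097   +0.274  -0.025  +1.137  -0.494


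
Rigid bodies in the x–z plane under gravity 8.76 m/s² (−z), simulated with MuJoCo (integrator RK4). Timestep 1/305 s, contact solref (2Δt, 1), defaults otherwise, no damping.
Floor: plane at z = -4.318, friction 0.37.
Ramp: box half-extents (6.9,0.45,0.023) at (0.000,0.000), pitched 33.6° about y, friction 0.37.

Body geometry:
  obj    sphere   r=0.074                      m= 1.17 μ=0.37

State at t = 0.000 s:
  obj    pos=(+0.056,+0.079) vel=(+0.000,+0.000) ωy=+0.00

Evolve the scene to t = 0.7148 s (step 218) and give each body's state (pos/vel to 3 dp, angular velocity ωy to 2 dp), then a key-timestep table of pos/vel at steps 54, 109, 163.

State at t = 0.7148 s:
  obj    pos=(+0.793,-0.410) vel=(+2.062,-1.370) ωy=+33.44

Key-timestep trajectory:
   step    t(s)  obj.x    obj.z    obj.vx   obj.vz 
     54  0.1770   +0.101  +0.049  +0.511  -0.339
    109  0.3574   +0.240  -0.043  +1.031  -0.685
    163  0.5344   +0.468  -0.195  +1.541  -1.024


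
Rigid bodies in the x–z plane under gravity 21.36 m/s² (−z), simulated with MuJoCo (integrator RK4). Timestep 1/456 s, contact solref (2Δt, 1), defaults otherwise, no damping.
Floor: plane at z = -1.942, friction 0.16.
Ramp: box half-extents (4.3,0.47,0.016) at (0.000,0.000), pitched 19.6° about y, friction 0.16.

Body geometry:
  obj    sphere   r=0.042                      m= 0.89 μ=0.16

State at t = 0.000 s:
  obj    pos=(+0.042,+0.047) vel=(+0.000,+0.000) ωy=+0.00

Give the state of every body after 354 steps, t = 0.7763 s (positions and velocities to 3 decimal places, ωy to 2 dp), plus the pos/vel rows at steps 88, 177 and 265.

State at t = 0.7763 s:
  obj    pos=(+1.495,-0.471) vel=(+3.743,-1.333) ωy=+94.59

Key-timestep trajectory:
   step    t(s)  obj.x    obj.z    obj.vx   obj.vz 
     88  0.1930   +0.132  +0.015  +0.931  -0.331
    177  0.3882   +0.405  -0.083  +1.872  -0.666
    265  0.5811   +0.856  -0.243  +2.802  -0.998


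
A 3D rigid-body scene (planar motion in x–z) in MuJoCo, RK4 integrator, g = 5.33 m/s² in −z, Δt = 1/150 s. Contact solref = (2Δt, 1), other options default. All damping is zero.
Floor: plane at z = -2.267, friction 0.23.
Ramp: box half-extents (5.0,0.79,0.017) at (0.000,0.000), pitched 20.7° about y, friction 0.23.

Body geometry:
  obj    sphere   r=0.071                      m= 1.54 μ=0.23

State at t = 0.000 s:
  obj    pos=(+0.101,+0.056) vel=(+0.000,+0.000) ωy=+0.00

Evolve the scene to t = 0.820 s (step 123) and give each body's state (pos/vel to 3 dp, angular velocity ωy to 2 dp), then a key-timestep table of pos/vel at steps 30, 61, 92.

State at t = 0.820 s:
  obj    pos=(+0.524,-0.104) vel=(+1.032,-0.390) ωy=+15.54

Key-timestep trajectory:
   step    t(s)  obj.x    obj.z    obj.vx   obj.vz 
     30  0.2000   +0.126  +0.046  +0.252  -0.095
     61  0.4067   +0.205  +0.017  +0.512  -0.193
     92  0.6133   +0.338  -0.034  +0.772  -0.292


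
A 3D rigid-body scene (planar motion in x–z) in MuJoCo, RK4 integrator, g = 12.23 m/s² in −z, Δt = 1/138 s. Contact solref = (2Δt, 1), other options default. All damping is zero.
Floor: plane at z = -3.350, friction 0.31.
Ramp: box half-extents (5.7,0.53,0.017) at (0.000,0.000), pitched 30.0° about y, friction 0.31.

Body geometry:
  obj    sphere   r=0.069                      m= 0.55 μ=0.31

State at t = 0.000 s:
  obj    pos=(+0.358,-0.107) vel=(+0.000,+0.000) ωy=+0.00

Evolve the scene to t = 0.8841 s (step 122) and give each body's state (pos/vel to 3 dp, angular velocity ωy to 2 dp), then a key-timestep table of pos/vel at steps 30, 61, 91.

State at t = 0.8841 s:
  obj    pos=(+1.836,-0.961) vel=(+3.344,-1.931) ωy=+55.95

Key-timestep trajectory:
   step    t(s)  obj.x    obj.z    obj.vx   obj.vz 
     30  0.2174   +0.447  -0.159  +0.823  -0.475
     61  0.4420   +0.728  -0.321  +1.672  -0.965
     91  0.6594   +1.180  -0.582  +2.494  -1.440


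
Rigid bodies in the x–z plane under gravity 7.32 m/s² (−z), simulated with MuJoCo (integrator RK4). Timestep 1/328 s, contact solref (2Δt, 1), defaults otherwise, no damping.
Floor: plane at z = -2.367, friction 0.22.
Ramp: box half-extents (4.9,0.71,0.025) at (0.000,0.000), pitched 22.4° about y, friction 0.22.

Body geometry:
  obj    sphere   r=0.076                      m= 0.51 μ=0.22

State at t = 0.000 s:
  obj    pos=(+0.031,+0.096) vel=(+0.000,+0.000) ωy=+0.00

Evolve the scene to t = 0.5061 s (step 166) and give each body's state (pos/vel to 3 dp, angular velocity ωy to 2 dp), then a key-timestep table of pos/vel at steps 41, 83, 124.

State at t = 0.5061 s:
  obj    pos=(+0.267,-0.001) vel=(+0.932,-0.384) ωy=+13.27

Key-timestep trajectory:
   step    t(s)  obj.x    obj.z    obj.vx   obj.vz 
     41  0.1250   +0.046  +0.090  +0.230  -0.095
     83  0.2530   +0.090  +0.072  +0.466  -0.192
    124  0.3780   +0.163  +0.042  +0.696  -0.287


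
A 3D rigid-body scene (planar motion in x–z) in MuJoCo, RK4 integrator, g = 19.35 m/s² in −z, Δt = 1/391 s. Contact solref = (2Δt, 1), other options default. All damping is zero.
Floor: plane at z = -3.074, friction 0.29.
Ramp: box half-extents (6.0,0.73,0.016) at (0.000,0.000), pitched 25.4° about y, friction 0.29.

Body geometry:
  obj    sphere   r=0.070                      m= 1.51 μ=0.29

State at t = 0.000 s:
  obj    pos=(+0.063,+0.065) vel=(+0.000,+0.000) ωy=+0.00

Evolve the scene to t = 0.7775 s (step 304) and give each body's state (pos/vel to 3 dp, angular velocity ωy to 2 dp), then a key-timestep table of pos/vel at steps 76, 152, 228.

State at t = 0.7775 s:
  obj    pos=(+1.682,-0.703) vel=(+4.164,-1.977) ωy=+65.84

Key-timestep trajectory:
   step    t(s)  obj.x    obj.z    obj.vx   obj.vz 
     76  0.1944   +0.164  +0.017  +1.041  -0.494
    152  0.3887   +0.468  -0.127  +2.082  -0.989
    228  0.5831   +0.974  -0.367  +3.123  -1.483


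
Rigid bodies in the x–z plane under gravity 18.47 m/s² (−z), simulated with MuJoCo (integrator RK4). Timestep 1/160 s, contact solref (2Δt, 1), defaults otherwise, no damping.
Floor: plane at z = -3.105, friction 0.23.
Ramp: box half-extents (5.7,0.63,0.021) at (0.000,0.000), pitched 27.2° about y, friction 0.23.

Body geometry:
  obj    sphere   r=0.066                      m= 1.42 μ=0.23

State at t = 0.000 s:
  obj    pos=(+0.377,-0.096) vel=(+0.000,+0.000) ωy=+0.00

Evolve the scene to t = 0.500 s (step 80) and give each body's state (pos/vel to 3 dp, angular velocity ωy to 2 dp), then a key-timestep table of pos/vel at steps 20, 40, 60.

State at t = 0.500 s:
  obj    pos=(+1.048,-0.441) vel=(+2.682,-1.379) ωy=+45.66

Key-timestep trajectory:
   step    t(s)  obj.x    obj.z    obj.vx   obj.vz 
     20  0.1250   +0.419  -0.118  +0.671  -0.345
     40  0.2500   +0.545  -0.182  +1.341  -0.689
     60  0.3750   +0.754  -0.290  +2.012  -1.034


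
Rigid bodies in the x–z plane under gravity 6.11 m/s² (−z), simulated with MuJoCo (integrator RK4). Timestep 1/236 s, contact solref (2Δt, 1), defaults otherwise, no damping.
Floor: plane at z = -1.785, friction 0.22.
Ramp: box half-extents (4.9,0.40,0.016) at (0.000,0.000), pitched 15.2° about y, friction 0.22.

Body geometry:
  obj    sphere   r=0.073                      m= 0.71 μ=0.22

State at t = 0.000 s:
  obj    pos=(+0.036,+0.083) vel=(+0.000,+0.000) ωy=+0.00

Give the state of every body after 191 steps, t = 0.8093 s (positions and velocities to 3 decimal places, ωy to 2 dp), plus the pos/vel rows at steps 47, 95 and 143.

State at t = 0.8093 s:
  obj    pos=(+0.398,-0.016) vel=(+0.894,-0.243) ωy=+12.68

Key-timestep trajectory:
   step    t(s)  obj.x    obj.z    obj.vx   obj.vz 
     47  0.1992   +0.058  +0.077  +0.220  -0.060
     95  0.4025   +0.125  +0.058  +0.445  -0.121
    143  0.6059   +0.239  +0.027  +0.669  -0.182


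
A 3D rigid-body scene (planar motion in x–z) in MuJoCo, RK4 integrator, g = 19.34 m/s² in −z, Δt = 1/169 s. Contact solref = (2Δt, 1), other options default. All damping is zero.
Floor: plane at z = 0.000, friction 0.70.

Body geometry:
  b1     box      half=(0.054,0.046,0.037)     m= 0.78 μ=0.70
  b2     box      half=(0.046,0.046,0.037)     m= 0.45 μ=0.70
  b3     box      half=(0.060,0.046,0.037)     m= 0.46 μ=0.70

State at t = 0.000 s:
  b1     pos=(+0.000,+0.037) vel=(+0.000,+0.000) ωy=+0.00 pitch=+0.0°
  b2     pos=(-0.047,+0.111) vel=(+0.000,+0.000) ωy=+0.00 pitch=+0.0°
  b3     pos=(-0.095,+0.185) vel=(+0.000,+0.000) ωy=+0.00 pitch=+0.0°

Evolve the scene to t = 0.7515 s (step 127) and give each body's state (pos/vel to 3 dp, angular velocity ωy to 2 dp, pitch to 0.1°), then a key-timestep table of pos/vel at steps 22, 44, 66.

State at t = 0.7515 s:
  b1     pos=(+0.000,+0.037) vel=(+0.000,+0.000) ωy=+0.00 pitch=+0.0°
  b2     pos=(-0.098,+0.046) vel=(+0.000,+0.000) ωy=+0.00 pitch=-90.0°
  b3     pos=(-0.316,+0.037) vel=(+0.000,+0.000) ωy=+0.00 pitch=+180.0°

Key-timestep trajectory:
   step    t(s)  b1.x    b1.z    b1.vx   b1.vz   b2.x    b2.z    b2.vx   b2.vz   b3.x    b3.z    b3.vx   b3.vz 
     22  0.1302   +0.000  +0.037  +0.001  +0.000   -0.061  +0.111  -0.257  -0.063   -0.134  +0.161  -0.624  -0.565
     44  0.2604   +0.000  +0.037  +0.000  +0.000   -0.102  +0.041  +0.169  +0.150   -0.228  +0.064  -0.530  +0.317
     66  0.3905   +0.000  +0.037  +0.000  +0.000   -0.098  +0.046  +0.000  +0.000   -0.296  +0.056  -0.654  -0.487


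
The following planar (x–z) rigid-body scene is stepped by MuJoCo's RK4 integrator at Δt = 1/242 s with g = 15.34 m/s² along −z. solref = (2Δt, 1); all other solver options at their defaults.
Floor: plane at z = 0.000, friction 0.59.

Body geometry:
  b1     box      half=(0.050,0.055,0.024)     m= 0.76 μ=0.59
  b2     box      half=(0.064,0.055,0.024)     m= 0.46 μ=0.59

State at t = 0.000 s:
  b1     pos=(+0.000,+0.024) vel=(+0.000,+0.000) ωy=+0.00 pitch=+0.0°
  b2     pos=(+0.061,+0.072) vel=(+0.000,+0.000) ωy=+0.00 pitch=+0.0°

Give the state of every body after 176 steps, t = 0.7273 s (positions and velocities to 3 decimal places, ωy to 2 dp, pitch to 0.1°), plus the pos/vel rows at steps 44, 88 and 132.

State at t = 0.7273 s:
  b1     pos=(+0.000,+0.024) vel=(+0.000,+0.000) ωy=+0.00 pitch=+0.0°
  b2     pos=(+0.074,+0.059) vel=(+0.000,+0.000) ωy=-0.01 pitch=+39.9°

Key-timestep trajectory:
   step    t(s)  b1.x    b1.z    b1.vx   b1.vz   b2.x    b2.z    b2.vx   b2.vz 
     44  0.1818   +0.000  +0.024  +0.000  +0.000   +0.077  +0.062  -0.069  -0.031
     88  0.3636   +0.000  +0.024  +0.000  +0.000   +0.073  +0.060  +0.000  +0.000
    132  0.5455   +0.000  +0.024  +0.000  +0.000   +0.073  +0.060  +0.000  +0.000


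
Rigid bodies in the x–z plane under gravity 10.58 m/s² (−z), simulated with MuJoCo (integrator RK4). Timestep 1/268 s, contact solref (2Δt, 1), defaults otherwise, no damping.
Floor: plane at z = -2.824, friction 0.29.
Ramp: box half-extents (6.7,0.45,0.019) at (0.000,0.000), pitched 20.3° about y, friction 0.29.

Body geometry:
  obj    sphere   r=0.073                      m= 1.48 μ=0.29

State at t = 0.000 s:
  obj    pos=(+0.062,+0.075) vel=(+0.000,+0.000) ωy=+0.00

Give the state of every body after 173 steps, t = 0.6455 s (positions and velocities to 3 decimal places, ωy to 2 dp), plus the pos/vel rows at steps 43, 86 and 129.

State at t = 0.6455 s:
  obj    pos=(+0.574,-0.114) vel=(+1.587,-0.587) ωy=+23.18

Key-timestep trajectory:
   step    t(s)  obj.x    obj.z    obj.vx   obj.vz 
     43  0.1604   +0.094  +0.063  +0.395  -0.146
     86  0.3209   +0.189  +0.028  +0.789  -0.292
    129  0.4813   +0.347  -0.030  +1.184  -0.438


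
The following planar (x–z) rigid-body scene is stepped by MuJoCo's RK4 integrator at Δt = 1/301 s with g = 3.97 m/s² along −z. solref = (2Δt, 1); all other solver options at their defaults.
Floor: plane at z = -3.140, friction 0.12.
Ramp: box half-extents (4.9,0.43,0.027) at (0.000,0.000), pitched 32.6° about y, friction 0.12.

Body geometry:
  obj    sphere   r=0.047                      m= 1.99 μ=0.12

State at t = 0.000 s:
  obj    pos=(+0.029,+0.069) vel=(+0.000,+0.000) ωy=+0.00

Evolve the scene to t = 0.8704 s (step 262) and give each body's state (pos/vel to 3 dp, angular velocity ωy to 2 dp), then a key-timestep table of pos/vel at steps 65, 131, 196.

State at t = 0.8704 s:
  obj    pos=(+0.584,-0.286) vel=(+1.271,-0.823) ωy=+18.49

Key-timestep trajectory:
   step    t(s)  obj.x    obj.z    obj.vx   obj.vz 
     65  0.2159   +0.063  +0.047  +0.317  -0.203
    131  0.4352   +0.168  -0.020  +0.635  -0.412
    196  0.6512   +0.340  -0.129  +0.960  -0.596


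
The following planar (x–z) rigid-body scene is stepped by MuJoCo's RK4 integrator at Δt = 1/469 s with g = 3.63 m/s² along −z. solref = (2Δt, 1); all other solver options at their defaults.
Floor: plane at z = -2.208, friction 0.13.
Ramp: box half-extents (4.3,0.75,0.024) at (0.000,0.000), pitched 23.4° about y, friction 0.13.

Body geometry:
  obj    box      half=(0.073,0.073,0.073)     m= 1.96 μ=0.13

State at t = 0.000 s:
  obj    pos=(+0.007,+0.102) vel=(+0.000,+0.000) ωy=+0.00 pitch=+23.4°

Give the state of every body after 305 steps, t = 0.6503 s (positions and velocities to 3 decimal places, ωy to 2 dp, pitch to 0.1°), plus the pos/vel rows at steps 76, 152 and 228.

State at t = 0.6503 s:
  obj    pos=(+0.205,+0.017) vel=(+0.605,-0.261) ωy=+0.00 pitch=+23.4°

Key-timestep trajectory:
   step    t(s)  obj.x    obj.z    obj.vx   obj.vz 
     76  0.1620   +0.020  +0.097  +0.154  -0.064
    152  0.3241   +0.057  +0.081  +0.303  -0.133
    228  0.4861   +0.118  +0.055  +0.448  -0.214


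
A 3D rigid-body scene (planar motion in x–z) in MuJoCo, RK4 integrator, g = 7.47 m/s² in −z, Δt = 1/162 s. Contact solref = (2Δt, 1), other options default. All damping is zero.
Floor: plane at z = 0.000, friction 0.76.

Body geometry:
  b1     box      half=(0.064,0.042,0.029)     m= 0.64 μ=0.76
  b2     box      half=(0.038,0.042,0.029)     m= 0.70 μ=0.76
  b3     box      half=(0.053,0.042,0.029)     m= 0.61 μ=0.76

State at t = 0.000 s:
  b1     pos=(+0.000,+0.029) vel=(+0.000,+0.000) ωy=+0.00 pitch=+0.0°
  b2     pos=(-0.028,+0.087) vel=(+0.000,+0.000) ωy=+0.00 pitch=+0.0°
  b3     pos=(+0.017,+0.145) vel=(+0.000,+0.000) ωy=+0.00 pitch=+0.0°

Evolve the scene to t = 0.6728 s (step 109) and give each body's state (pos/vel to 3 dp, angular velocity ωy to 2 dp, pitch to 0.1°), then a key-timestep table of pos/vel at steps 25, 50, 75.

State at t = 0.6728 s:
  b1     pos=(+0.000,+0.029) vel=(+0.000,+0.000) ωy=+0.00 pitch=+0.0°
  b2     pos=(-0.028,+0.087) vel=(+0.000,+0.000) ωy=+0.00 pitch=+0.0°
  b3     pos=(+0.139,+0.029) vel=(+0.000,+0.000) ωy=+0.00 pitch=+180.0°

Key-timestep trajectory:
   step    t(s)  b1.x    b1.z    b1.vx   b1.vz   b2.x    b2.z    b2.vx   b2.vz   b3.x    b3.z    b3.vx   b3.vz 
     25  0.1543   +0.000  +0.029  +0.000  +0.000   -0.028  +0.087  -0.001  +0.000   +0.027  +0.141  +0.139  -0.090
     50  0.3086   +0.000  +0.029  +0.000  +0.000   -0.028  +0.087  +0.000  +0.000   +0.061  +0.114  +0.341  -0.136
     75  0.4630   +0.000  +0.029  +0.000  +0.000   -0.028  +0.087  +0.000  +0.000   +0.120  +0.070  +0.400  -0.730


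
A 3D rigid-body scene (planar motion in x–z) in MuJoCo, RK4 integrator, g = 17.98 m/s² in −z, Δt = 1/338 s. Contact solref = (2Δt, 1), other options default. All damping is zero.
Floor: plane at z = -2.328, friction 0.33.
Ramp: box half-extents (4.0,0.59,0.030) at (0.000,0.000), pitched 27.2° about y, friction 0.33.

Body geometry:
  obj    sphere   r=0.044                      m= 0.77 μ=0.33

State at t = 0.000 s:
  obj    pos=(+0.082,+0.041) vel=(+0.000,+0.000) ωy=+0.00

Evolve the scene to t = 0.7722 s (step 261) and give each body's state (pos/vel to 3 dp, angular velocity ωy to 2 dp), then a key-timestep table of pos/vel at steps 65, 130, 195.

State at t = 0.7722 s:
  obj    pos=(+1.639,-0.759) vel=(+4.032,-2.072) ωy=+103.01

Key-timestep trajectory:
   step    t(s)  obj.x    obj.z    obj.vx   obj.vz 
     65  0.1923   +0.179  -0.009  +1.004  -0.516
    130  0.3846   +0.468  -0.157  +2.008  -1.032
    195  0.5769   +0.951  -0.406  +3.012  -1.548


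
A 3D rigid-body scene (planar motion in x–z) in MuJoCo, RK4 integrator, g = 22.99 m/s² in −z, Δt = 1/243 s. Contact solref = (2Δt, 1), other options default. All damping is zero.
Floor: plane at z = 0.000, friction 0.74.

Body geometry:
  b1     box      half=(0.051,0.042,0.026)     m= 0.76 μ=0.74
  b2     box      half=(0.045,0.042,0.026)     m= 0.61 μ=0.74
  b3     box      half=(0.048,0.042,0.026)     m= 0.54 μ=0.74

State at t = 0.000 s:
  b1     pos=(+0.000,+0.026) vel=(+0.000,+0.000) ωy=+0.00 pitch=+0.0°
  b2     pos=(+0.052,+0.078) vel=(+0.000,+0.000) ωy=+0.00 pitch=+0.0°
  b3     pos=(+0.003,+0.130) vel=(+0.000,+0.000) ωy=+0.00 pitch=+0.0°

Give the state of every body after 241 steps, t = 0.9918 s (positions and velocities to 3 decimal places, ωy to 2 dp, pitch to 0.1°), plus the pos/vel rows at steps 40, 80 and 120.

State at t = 0.9918 s:
  b1     pos=(+0.000,+0.026) vel=(+0.000,+0.000) ωy=+0.00 pitch=+0.0°
  b2     pos=(+0.164,+0.026) vel=(+0.000,+0.000) ωy=+0.00 pitch=+180.0°
  b3     pos=(-0.113,+0.026) vel=(+0.000,+0.000) ωy=+0.00 pitch=+180.0°

Key-timestep trajectory:
   step    t(s)  b1.x    b1.z    b1.vx   b1.vz   b2.x    b2.z    b2.vx   b2.vz   b3.x    b3.z    b3.vx   b3.vz 
     40  0.1646   +0.000  +0.026  +0.002  -0.001   +0.052  +0.078  +0.013  -0.002   -0.025  +0.103  -0.539  -0.055
     80  0.3292   +0.000  +0.026  +0.000  +0.000   +0.072  +0.068  +0.296  -0.363   -0.113  +0.022  +0.124  -0.011
    120  0.4938   +0.000  +0.026  +0.000  +0.000   +0.126  +0.051  +0.273  -0.070   -0.113  +0.026  +0.000  +0.000


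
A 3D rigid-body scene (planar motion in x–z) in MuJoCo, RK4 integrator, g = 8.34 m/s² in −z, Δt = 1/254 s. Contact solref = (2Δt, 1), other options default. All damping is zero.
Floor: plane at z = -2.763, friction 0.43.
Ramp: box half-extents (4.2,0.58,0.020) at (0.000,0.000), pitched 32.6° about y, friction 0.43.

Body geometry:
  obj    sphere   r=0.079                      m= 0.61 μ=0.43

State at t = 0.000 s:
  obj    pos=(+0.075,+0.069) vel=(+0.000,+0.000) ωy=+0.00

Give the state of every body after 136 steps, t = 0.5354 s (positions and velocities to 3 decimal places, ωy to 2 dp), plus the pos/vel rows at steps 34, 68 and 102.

State at t = 0.5354 s:
  obj    pos=(+0.463,-0.179) vel=(+1.448,-0.926) ωy=+21.75

Key-timestep trajectory:
   step    t(s)  obj.x    obj.z    obj.vx   obj.vz 
     34  0.1339   +0.099  +0.054  +0.362  -0.232
     68  0.2677   +0.172  +0.007  +0.724  -0.463
    102  0.4016   +0.293  -0.070  +1.086  -0.694


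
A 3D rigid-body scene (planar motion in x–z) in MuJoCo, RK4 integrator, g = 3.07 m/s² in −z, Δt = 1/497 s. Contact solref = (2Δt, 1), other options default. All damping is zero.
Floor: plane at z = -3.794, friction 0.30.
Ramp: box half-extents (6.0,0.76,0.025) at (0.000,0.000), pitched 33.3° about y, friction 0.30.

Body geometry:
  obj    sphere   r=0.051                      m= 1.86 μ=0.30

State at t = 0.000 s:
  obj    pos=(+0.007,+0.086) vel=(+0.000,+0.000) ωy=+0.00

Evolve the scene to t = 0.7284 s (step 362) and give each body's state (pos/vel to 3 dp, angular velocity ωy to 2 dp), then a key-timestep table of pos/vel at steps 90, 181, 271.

State at t = 0.7284 s:
  obj    pos=(+0.274,-0.089) vel=(+0.733,-0.481) ωy=+17.19

Key-timestep trajectory:
   step    t(s)  obj.x    obj.z    obj.vx   obj.vz 
     90  0.1811   +0.024  +0.075  +0.182  -0.120
    181  0.3642   +0.074  +0.042  +0.366  -0.241
    271  0.5453   +0.157  -0.012  +0.549  -0.360


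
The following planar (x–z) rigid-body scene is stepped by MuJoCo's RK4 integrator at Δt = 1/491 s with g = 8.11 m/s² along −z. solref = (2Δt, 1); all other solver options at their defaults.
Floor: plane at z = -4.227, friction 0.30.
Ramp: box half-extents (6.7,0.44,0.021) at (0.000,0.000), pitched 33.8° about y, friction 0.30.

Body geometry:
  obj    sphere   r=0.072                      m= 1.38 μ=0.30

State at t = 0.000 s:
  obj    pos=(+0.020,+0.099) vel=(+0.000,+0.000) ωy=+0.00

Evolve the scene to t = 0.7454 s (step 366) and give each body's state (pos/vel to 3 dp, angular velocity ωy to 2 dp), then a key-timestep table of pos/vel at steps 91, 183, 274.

State at t = 0.7454 s:
  obj    pos=(+0.764,-0.399) vel=(+1.996,-1.336) ωy=+33.36

Key-timestep trajectory:
   step    t(s)  obj.x    obj.z    obj.vx   obj.vz 
     91  0.1853   +0.066  +0.068  +0.496  -0.332
    183  0.3727   +0.206  -0.026  +0.998  -0.668
    274  0.5580   +0.437  -0.181  +1.494  -1.000


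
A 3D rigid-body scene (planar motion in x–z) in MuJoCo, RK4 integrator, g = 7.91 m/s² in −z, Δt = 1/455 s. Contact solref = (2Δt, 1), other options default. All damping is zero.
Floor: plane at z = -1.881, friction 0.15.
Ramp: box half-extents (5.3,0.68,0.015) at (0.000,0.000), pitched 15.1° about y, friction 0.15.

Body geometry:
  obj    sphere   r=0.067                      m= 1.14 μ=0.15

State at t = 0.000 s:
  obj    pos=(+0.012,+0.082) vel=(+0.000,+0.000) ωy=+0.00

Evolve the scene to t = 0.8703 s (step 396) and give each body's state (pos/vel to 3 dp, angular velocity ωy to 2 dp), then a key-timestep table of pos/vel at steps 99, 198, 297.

State at t = 0.8703 s:
  obj    pos=(+0.550,-0.064) vel=(+1.237,-0.334) ωy=+19.12

Key-timestep trajectory:
   step    t(s)  obj.x    obj.z    obj.vx   obj.vz 
     99  0.2176   +0.046  +0.073  +0.309  -0.083
    198  0.4352   +0.147  +0.045  +0.618  -0.167
    297  0.6527   +0.315  +0.000  +0.928  -0.250


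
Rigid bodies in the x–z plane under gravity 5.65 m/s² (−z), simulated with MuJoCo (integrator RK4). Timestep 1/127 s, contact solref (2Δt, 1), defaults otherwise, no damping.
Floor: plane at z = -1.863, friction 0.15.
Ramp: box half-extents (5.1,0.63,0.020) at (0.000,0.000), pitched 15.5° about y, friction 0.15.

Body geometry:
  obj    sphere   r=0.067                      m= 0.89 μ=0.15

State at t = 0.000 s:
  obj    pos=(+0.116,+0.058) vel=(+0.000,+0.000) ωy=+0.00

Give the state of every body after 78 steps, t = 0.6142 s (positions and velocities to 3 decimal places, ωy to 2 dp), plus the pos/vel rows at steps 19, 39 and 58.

State at t = 0.6142 s:
  obj    pos=(+0.312,+0.004) vel=(+0.638,-0.177) ωy=+9.88

Key-timestep trajectory:
   step    t(s)  obj.x    obj.z    obj.vx   obj.vz 
     19  0.1496   +0.128  +0.055  +0.156  -0.043
     39  0.3071   +0.165  +0.045  +0.319  -0.089
     58  0.4567   +0.224  +0.028  +0.475  -0.132


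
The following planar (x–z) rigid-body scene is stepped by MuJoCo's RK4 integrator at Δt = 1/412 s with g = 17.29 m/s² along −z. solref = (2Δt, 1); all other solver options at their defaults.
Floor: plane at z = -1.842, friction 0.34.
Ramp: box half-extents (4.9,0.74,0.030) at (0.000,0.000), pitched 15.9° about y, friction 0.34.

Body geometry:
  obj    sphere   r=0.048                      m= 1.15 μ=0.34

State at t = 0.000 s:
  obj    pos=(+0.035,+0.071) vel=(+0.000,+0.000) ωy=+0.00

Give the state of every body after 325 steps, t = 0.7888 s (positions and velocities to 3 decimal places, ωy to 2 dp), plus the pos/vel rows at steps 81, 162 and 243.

State at t = 0.7888 s:
  obj    pos=(+1.047,-0.217) vel=(+2.567,-0.731) ωy=+55.60

Key-timestep trajectory:
   step    t(s)  obj.x    obj.z    obj.vx   obj.vz 
     81  0.1966   +0.098  +0.053  +0.640  -0.182
    162  0.3932   +0.287  -0.001  +1.280  -0.364
    243  0.5898   +0.601  -0.090  +1.919  -0.547


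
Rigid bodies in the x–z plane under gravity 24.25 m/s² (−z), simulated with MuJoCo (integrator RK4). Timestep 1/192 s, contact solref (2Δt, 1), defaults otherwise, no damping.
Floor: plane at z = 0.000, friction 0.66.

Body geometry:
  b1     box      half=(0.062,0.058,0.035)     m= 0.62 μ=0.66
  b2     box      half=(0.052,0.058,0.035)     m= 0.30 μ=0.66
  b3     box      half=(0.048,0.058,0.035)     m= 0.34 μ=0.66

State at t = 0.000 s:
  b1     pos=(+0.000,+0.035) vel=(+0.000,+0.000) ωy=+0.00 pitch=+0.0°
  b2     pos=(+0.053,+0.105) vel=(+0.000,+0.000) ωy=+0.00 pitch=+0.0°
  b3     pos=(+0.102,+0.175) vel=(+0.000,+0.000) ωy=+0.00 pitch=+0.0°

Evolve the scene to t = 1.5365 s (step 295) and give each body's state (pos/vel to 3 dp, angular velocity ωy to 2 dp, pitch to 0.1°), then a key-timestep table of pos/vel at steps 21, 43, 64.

State at t = 1.5365 s:
  b1     pos=(+0.000,+0.035) vel=(+0.000,+0.000) ωy=+0.00 pitch=+0.0°
  b2     pos=(+0.105,+0.052) vel=(+0.000,+0.000) ωy=+0.00 pitch=+90.0°
  b3     pos=(+0.299,+0.035) vel=(+0.000,+0.000) ωy=+0.00 pitch=+180.0°

Key-timestep trajectory:
   step    t(s)  b1.x    b1.z    b1.vx   b1.vz   b2.x    b2.z    b2.vx   b2.vz   b3.x    b3.z    b3.vx   b3.vz 
     21  0.1094   +0.000  +0.035  -0.001  +0.000   +0.065  +0.106  +0.271  -0.041   +0.136  +0.154  +0.658  -0.564
     43  0.2240   +0.000  +0.035  +0.000  +0.000   +0.108  +0.047  -0.111  +0.172   +0.226  +0.052  +0.543  +0.407
     64  0.3333   +0.000  +0.035  +0.000  +0.000   +0.105  +0.052  +0.000  +0.000   +0.284  +0.048  +0.660  -0.480


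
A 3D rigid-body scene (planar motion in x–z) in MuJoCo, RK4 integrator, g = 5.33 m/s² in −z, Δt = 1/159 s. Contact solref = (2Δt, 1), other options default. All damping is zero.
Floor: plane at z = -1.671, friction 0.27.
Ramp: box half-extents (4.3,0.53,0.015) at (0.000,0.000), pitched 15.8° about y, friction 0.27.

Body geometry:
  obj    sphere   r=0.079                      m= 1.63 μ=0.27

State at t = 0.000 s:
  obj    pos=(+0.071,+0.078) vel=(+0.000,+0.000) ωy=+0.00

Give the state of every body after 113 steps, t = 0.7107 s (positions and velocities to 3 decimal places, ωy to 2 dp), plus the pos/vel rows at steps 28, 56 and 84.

State at t = 0.7107 s:
  obj    pos=(+0.323,+0.006) vel=(+0.709,-0.201) ωy=+9.32

Key-timestep trajectory:
   step    t(s)  obj.x    obj.z    obj.vx   obj.vz 
     28  0.1761   +0.086  +0.073  +0.176  -0.050
     56  0.3522   +0.133  +0.060  +0.351  -0.099
     84  0.5283   +0.210  +0.038  +0.527  -0.149


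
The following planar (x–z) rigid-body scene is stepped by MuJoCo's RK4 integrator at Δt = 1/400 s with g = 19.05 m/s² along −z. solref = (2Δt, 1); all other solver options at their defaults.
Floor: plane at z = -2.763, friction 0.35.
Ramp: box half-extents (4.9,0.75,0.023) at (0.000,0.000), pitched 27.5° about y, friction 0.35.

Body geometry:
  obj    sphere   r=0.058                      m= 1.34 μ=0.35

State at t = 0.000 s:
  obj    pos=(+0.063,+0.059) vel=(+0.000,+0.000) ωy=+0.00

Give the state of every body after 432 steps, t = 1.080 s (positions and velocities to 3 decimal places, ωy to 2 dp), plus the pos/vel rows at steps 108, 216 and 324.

State at t = 1.080 s:
  obj    pos=(+3.313,-1.633) vel=(+6.019,-3.133) ωy=+116.99

Key-timestep trajectory:
   step    t(s)  obj.x    obj.z    obj.vx   obj.vz 
    108  0.2700   +0.266  -0.047  +1.505  -0.783
    216  0.5400   +0.876  -0.364  +3.010  -1.567
    324  0.8100   +1.891  -0.893  +4.514  -2.350


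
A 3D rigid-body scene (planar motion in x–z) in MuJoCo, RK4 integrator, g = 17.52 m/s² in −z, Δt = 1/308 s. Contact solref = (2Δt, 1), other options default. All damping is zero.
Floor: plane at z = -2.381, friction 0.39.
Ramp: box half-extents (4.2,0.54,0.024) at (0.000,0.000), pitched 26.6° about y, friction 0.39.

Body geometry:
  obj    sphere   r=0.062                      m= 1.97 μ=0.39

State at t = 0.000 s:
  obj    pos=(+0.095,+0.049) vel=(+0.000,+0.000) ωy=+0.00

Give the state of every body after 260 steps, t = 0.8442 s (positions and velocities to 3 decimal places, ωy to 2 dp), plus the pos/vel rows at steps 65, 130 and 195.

State at t = 0.8442 s:
  obj    pos=(+1.880,-0.845) vel=(+4.229,-2.118) ωy=+76.28

Key-timestep trajectory:
   step    t(s)  obj.x    obj.z    obj.vx   obj.vz 
     65  0.2110   +0.207  -0.007  +1.057  -0.530
    130  0.4221   +0.541  -0.175  +2.115  -1.059
    195  0.6331   +1.099  -0.454  +3.172  -1.588


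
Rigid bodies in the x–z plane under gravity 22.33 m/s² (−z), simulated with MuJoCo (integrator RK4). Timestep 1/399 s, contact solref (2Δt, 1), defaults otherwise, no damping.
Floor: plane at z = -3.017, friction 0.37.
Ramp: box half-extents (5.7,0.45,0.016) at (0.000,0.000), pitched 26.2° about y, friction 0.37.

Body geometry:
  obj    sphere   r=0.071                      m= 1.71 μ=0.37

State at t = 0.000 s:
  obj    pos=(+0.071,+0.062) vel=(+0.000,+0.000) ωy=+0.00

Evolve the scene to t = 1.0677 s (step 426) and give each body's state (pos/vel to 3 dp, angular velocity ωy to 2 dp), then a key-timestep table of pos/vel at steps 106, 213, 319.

State at t = 1.0677 s:
  obj    pos=(+3.672,-1.710) vel=(+6.746,-3.320) ωy=+105.89

Key-timestep trajectory:
   step    t(s)  obj.x    obj.z    obj.vx   obj.vz 
    106  0.2657   +0.294  -0.048  +1.679  -0.826
    213  0.5338   +0.971  -0.381  +3.373  -1.660
    319  0.7995   +2.091  -0.932  +5.052  -2.486


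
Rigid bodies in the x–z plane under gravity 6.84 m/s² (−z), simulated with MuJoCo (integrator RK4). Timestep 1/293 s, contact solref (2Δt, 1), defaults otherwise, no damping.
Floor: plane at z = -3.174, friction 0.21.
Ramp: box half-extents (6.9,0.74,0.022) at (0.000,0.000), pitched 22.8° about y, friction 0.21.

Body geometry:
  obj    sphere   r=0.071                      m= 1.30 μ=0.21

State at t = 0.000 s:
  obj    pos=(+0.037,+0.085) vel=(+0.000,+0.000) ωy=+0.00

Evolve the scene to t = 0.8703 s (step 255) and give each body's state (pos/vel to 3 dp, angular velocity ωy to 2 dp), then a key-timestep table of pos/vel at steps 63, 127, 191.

State at t = 0.8703 s:
  obj    pos=(+0.698,-0.193) vel=(+1.519,-0.639) ωy=+23.20

Key-timestep trajectory:
   step    t(s)  obj.x    obj.z    obj.vx   obj.vz 
     63  0.2150   +0.077  +0.068  +0.375  -0.158
    127  0.4334   +0.201  +0.016  +0.757  -0.318
    191  0.6519   +0.408  -0.071  +1.138  -0.478


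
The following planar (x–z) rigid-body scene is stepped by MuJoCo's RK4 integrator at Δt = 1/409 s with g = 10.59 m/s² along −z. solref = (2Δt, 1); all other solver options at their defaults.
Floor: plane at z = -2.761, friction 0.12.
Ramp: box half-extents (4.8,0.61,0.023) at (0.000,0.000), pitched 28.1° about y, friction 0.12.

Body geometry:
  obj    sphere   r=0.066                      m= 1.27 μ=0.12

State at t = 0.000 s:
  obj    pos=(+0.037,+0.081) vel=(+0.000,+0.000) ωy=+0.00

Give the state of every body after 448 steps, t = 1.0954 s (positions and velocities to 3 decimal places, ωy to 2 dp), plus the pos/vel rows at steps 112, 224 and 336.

State at t = 1.0954 s:
  obj    pos=(+2.084,-1.012) vel=(+3.745,-1.973) ωy=+46.60

Key-timestep trajectory:
   step    t(s)  obj.x    obj.z    obj.vx   obj.vz 
    112  0.2738   +0.165  +0.013  +0.934  -0.501
    224  0.5477   +0.549  -0.192  +1.865  -1.008
    336  0.8215   +1.188  -0.534  +2.811  -1.476


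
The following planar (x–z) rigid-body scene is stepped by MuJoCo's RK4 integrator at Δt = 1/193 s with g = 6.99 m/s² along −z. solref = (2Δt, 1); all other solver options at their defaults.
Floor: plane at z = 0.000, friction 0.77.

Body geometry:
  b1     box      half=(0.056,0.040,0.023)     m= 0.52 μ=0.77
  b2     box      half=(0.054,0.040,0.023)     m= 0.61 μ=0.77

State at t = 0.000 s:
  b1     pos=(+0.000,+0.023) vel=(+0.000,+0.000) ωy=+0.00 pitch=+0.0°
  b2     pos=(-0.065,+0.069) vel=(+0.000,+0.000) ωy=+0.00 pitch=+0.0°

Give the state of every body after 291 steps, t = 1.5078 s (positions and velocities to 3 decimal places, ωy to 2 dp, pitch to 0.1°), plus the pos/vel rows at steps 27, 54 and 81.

State at t = 1.5078 s:
  b1     pos=(+0.000,+0.023) vel=(+0.000,+0.000) ωy=+0.00 pitch=+0.0°
  b2     pos=(-0.079,+0.055) vel=(+0.000,+0.000) ωy=+0.01 pitch=-46.3°

Key-timestep trajectory:
   step    t(s)  b1.x    b1.z    b1.vx   b1.vz   b2.x    b2.z    b2.vx   b2.vz 
     27  0.1399   +0.000  +0.023  +0.000  +0.000   -0.073  +0.064  -0.119  -0.109
     54  0.2798   +0.000  +0.023  +0.000  +0.000   -0.087  +0.057  -0.032  +0.007
     81  0.4197   +0.000  +0.023  +0.000  +0.000   -0.081  +0.056  +0.127  -0.049


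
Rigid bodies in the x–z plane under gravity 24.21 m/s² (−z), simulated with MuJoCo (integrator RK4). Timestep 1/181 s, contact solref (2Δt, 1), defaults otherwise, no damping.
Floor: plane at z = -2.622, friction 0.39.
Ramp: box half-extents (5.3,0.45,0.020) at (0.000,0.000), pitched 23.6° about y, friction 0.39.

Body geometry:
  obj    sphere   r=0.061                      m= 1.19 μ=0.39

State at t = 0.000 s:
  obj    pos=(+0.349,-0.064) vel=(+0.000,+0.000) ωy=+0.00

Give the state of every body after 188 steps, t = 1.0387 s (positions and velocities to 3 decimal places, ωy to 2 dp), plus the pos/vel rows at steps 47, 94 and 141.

State at t = 1.0387 s:
  obj    pos=(+3.771,-1.559) vel=(+6.589,-2.879) ωy=+117.87

Key-timestep trajectory:
   step    t(s)  obj.x    obj.z    obj.vx   obj.vz 
     47  0.2597   +0.563  -0.158  +1.648  -0.720
     94  0.5193   +1.205  -0.438  +3.295  -1.439
    141  0.7790   +2.274  -0.905  +4.942  -2.159


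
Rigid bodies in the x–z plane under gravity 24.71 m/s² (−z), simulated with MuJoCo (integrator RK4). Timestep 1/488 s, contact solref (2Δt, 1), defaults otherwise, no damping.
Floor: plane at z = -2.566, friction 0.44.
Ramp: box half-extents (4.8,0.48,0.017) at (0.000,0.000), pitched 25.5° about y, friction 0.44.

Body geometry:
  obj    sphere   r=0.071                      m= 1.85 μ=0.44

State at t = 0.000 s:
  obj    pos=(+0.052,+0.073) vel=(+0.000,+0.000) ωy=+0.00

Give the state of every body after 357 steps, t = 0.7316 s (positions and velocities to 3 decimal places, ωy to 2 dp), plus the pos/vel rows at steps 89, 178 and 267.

State at t = 0.7316 s:
  obj    pos=(+1.887,-0.803) vel=(+5.017,-2.393) ωy=+78.29

Key-timestep trajectory:
   step    t(s)  obj.x    obj.z    obj.vx   obj.vz 
     89  0.1824   +0.166  +0.018  +1.251  -0.597
    178  0.3648   +0.508  -0.145  +2.502  -1.193
    267  0.5471   +1.079  -0.417  +3.753  -1.790


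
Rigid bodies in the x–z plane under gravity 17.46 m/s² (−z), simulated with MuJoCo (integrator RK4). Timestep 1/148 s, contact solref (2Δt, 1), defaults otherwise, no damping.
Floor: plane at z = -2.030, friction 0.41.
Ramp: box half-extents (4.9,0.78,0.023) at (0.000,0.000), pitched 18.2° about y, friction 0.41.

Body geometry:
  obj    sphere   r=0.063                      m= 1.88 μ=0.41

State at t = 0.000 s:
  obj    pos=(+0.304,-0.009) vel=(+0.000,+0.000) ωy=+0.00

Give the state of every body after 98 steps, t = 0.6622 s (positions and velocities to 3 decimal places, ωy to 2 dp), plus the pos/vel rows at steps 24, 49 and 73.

State at t = 0.6622 s:
  obj    pos=(+1.115,-0.276) vel=(+2.450,-0.806) ωy=+40.93

Key-timestep trajectory:
   step    t(s)  obj.x    obj.z    obj.vx   obj.vz 
     24  0.1622   +0.353  -0.025  +0.600  -0.197
     49  0.3311   +0.507  -0.076  +1.225  -0.403
     73  0.4932   +0.754  -0.157  +1.825  -0.600


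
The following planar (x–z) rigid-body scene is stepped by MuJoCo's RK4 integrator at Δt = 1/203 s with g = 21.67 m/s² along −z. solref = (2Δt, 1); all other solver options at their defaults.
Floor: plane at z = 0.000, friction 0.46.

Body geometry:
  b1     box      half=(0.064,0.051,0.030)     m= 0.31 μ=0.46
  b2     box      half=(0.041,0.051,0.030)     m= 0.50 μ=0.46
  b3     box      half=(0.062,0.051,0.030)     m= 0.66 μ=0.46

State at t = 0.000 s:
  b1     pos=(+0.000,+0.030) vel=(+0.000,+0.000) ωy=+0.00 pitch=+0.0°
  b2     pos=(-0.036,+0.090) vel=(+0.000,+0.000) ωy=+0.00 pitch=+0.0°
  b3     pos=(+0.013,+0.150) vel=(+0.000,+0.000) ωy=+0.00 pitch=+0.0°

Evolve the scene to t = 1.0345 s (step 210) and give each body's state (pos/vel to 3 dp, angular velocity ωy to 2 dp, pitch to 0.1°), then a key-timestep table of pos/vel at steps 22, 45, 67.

State at t = 1.0345 s:
  b1     pos=(+0.000,+0.030) vel=(+0.000,+0.000) ωy=+0.00 pitch=+0.0°
  b2     pos=(-0.036,+0.090) vel=(+0.000,+0.000) ωy=+0.00 pitch=+0.0°
  b3     pos=(+0.155,+0.030) vel=(+0.000,+0.000) ωy=+0.00 pitch=+180.0°

Key-timestep trajectory:
   step    t(s)  b1.x    b1.z    b1.vx   b1.vz   b2.x    b2.z    b2.vx   b2.vz   b3.x    b3.z    b3.vx   b3.vz 
     22  0.1084   +0.000  +0.030  -0.001  +0.000   -0.036  +0.090  -0.002  +0.000   +0.027  +0.142  +0.267  -0.247
     45  0.2217   +0.000  +0.030  -0.001  +0.000   -0.036  +0.090  -0.001  +0.000   +0.071  +0.124  +0.523  -0.239
     67  0.3300   +0.000  +0.030  +0.000  +0.000   -0.036  +0.090  +0.000  +0.000   +0.143  +0.048  +0.701  -1.692
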